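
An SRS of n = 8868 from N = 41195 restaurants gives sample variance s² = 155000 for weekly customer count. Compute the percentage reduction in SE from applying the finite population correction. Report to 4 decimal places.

f = n/N = 8868/41195 = 0.21526884.
SE_no-fpc = √(s²/n) = 4.1807385; SE_fpc = √((1−f)s²/n) = 3.7035094.
Ratio = √(1−f) = 0.88585053. Reduction = 100·(1 − 0.88585053) = 11.4149%.

11.4149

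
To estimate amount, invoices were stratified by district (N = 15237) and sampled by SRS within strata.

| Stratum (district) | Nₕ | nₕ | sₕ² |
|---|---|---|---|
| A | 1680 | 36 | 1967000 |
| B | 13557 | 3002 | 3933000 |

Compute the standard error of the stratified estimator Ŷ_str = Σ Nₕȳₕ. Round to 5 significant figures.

Var(Ŷ_str) = Σₕ Nₕ²(1 − fₕ)sₕ²/nₕ.
A: 1680²·(1 − 36/1680)·1967000/36 = 1.5090824 × 10^11.
B: 13557²·(1 − 3002/13557)·3933000/3002 = 1.8747143 × 10^11.
Sum = 3.3837967 × 10^11.
SE = √(3.3837967 × 10^11) = 581700.

581700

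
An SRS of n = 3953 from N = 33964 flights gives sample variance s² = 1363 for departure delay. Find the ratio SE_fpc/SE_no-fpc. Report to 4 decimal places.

f = n/N = 3953/33964 = 0.11638794.
SE_no-fpc = √(s²/n) = 0.58719794; SE_fpc = √((1−f)s²/n) = 0.55196983.
Ratio = √(1−f) = 0.94000641.

0.9400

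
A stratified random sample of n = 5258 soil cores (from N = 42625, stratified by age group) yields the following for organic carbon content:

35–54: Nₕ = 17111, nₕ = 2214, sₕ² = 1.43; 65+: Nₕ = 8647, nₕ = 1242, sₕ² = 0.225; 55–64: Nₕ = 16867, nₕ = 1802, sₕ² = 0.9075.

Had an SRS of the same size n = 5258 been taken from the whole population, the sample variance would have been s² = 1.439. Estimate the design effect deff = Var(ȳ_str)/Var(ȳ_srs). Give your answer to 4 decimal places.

0.6979

Var(ȳ_str) = Σ Wₕ²(1−fₕ)sₕ²/nₕ with Wₕ = Nₕ/42625:
  35–54: (17111/42625)²·(1−2214/17111)·1.43/2214 = 9.0615783 × 10^-5
  65+: (8647/42625)²·(1−1242/8647)·0.225/1242 = 6.3844378 × 10^-6
  55–64: (16867/42625)²·(1−1802/16867)·0.9075/1802 = 7.0432004 × 10^-5
  → Var(ȳ_str) = 1.6743222 × 10^-4.
Var(ȳ_srs) = (1 − 5258/42625)·1.439/5258 = 2.3991867 × 10^-4.
deff = (1.6743222 × 10^-4) / (2.3991867 × 10^-4) = 0.6979.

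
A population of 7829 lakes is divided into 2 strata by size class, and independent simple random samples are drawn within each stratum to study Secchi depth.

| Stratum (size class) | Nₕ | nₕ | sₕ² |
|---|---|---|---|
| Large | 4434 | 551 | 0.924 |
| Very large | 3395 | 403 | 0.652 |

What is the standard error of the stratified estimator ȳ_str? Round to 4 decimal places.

Var(ȳ_str) = Σₕ Wₕ²(1 − fₕ)sₕ²/nₕ with Wₕ = Nₕ/N, N = 7829.
Large: Wₕ = 0.56635586; term = 0.56635586²·(1 − 0.12426703)·0.924/551 = 4.7105418 × 10^-4.
Very large: Wₕ = 0.43364414; term = 0.43364414²·(1 − 0.11870398)·0.652/403 = 2.6812131 × 10^-4.
Sum = 7.3917549 × 10^-4.
SE = √(7.3917549 × 10^-4) = 0.0272.

0.0272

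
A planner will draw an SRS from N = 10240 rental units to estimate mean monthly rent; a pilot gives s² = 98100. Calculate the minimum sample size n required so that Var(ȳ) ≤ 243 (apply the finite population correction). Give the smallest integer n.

389

Without fpc, n₀ = s²/D = 98100/243 = 403.7037.
With fpc, (1 − n/N)·s²/n ≤ D requires n ≥ n₀/(1 + n₀/N) = 403.7037/(1 + 403.7037/10240) = 388.3917.
Rounding up, n = 389.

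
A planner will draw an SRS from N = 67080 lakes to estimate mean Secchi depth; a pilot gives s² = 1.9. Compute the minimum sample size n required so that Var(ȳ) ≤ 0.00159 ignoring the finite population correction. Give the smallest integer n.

1195

Without fpc, n₀ = s²/D = 1.9/0.00159 = 1194.9686.
Rounding up, n = 1195.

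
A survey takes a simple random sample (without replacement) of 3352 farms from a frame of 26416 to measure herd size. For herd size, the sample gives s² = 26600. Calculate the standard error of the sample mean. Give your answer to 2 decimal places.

2.63

Under SRS without replacement, Var(ȳ) = (1 − f)·s²/n with f = n/N = 3352/26416 = 0.12689279.
Var(ȳ) = (1 − 0.12689279)·26600/3352 = 0.87310721·7.9355609 = 6.9285954.
SE(ȳ) = √(6.9285954) = 2.63.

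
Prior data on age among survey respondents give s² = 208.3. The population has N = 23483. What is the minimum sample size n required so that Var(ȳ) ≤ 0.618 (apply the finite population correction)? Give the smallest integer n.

Without fpc, n₀ = s²/D = 208.3/0.618 = 337.0550.
With fpc, (1 − n/N)·s²/n ≤ D requires n ≥ n₀/(1 + n₀/N) = 337.0550/(1 + 337.0550/23483) = 332.2857.
Rounding up, n = 333.

333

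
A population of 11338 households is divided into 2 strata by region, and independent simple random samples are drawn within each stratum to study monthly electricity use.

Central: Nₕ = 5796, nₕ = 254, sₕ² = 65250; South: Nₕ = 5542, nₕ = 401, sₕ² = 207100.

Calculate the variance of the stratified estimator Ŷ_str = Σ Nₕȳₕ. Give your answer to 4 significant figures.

Var(Ŷ_str) = Σₕ Nₕ²(1 − fₕ)sₕ²/nₕ.
Central: 5796²·(1 − 254/5796)·65250/254 = 8.2516671 × 10^9.
South: 5542²·(1 − 401/5542)·207100/401 = 1.4714647 × 10^10.
Sum = 2.2966314 × 10^10.

2.297 × 10^10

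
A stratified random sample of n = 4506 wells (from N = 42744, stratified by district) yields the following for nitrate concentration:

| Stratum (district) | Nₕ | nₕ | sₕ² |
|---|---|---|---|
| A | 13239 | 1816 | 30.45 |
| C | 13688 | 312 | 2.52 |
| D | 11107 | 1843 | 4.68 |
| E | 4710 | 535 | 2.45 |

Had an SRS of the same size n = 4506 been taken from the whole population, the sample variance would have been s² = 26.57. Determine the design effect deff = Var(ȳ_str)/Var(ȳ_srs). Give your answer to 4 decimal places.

Var(ȳ_str) = Σ Wₕ²(1−fₕ)sₕ²/nₕ with Wₕ = Nₕ/42744:
  A: (13239/42744)²·(1−1816/13239)·30.45/1816 = 0.0013878946
  C: (13688/42744)²·(1−312/13688)·2.52/312 = 8.0939754 × 10^-4
  D: (11107/42744)²·(1−1843/11107)·4.68/1843 = 1.4300971 × 10^-4
  E: (4710/42744)²·(1−535/4710)·2.45/535 = 4.9287792 × 10^-5
  → Var(ȳ_str) = 0.0023895896.
Var(ȳ_srs) = (1 − 4506/42744)·26.57/4506 = 0.0052749746.
deff = 0.0023895896 / 0.0052749746 = 0.4530.

0.4530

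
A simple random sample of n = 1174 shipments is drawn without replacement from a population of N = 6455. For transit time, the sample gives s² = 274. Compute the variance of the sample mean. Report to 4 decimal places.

0.1909

Under SRS without replacement, Var(ȳ) = (1 − f)·s²/n with f = n/N = 1174/6455 = 0.18187452.
Var(ȳ) = (1 − 0.18187452)·274/1174 = 0.81812548·0.23339012 = 0.1909424.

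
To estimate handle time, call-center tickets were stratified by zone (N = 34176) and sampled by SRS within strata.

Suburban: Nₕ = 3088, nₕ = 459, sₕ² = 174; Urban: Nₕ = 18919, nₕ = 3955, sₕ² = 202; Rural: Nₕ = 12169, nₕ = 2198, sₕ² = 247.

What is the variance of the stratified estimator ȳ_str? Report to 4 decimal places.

0.0267

Var(ȳ_str) = Σₕ Wₕ²(1 − fₕ)sₕ²/nₕ with Wₕ = Nₕ/N, N = 34176.
Suburban: Wₕ = 0.09035581; term = 0.09035581²·(1 − 0.14863990)·174/459 = 0.0026348869.
Urban: Wₕ = 0.55357561; term = 0.55357561²·(1 − 0.20904910)·202/3955 = 0.012379648.
Rural: Wₕ = 0.35606859; term = 0.35606859²·(1 − 0.18062289)·247/2198 = 0.011674019.
Sum = 0.026688554.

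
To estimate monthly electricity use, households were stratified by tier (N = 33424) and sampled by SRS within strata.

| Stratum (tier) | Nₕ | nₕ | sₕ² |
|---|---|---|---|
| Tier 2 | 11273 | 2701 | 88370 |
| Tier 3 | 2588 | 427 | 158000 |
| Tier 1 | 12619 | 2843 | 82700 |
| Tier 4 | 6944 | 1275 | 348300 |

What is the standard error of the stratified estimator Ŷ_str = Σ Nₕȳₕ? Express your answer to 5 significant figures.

139900

Var(Ŷ_str) = Σₕ Nₕ²(1 − fₕ)sₕ²/nₕ.
Tier 2: 11273²·(1 − 2701/11273)·88370/2701 = 3.1615637 × 10^9.
Tier 3: 2588²·(1 − 427/2588)·158000/427 = 2.0694181 × 10^9.
Tier 1: 12619²·(1 − 2843/12619)·82700/2843 = 3.5885151 × 10^9.
Tier 4: 6944²·(1 − 1275/6944)·348300/1275 = 1.0753738 × 10^10.
Sum = 1.9573235 × 10^10.
SE = √(1.9573235 × 10^10) = 139900.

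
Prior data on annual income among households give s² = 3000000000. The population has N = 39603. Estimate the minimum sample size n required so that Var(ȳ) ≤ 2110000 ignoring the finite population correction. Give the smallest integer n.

Without fpc, n₀ = s²/D = 3000000000/2110000 = 1421.8009.
Rounding up, n = 1422.

1422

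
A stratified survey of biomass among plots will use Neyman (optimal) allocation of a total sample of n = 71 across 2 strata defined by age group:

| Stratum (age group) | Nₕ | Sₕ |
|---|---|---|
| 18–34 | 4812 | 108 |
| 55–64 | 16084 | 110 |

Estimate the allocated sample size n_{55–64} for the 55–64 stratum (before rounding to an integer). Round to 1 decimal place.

54.9

Neyman allocation: nₕ = n·NₕSₕ / Σⱼ NⱼSⱼ.
Σ NⱼSⱼ = 4812·108 + 16084·110 = 2.288936 × 10^6.
n_{55–64} = 71·16084·110 / (2.288936 × 10^6) = 54.9.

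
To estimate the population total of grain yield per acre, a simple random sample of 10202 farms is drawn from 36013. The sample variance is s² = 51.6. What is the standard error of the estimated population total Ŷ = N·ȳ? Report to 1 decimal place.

Var(Ŷ) = N²·Var(ȳ) = N²·(1 − n/N)·s²/n.
f = 10202/36013 = 0.28328659; Var(ȳ) = 0.71671341·51.6/10202 = 0.0036250159.
Var(Ŷ) = 36013² · 0.0036250159 = 4.7014142 × 10^6.
SE(Ŷ) = √(4.7014142 × 10^6) = 2168.3.

2168.3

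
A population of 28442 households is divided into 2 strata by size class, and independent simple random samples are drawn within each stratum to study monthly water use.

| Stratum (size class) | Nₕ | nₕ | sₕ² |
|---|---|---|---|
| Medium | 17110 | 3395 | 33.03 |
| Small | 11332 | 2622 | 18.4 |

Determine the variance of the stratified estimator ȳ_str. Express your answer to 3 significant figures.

Var(ȳ_str) = Σₕ Wₕ²(1 − fₕ)sₕ²/nₕ with Wₕ = Nₕ/N, N = 28442.
Medium: Wₕ = 0.60157514; term = 0.60157514²·(1 − 0.19842198)·33.03/3395 = 0.0028222427.
Small: Wₕ = 0.39842486; term = 0.39842486²·(1 − 0.23138016)·18.4/2622 = 8.5622833 × 10^-4.
Sum = 0.003678471.

0.00368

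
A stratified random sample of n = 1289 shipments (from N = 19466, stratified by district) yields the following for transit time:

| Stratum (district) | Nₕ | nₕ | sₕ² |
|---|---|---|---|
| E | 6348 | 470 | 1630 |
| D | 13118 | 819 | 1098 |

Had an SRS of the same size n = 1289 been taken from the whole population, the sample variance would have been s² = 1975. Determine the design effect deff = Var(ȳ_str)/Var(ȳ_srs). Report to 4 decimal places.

Var(ȳ_str) = Σ Wₕ²(1−fₕ)sₕ²/nₕ with Wₕ = Nₕ/19466:
  E: (6348/19466)²·(1−470/6348)·1630/470 = 0.34150951
  D: (13118/19466)²·(1−819/13118)·1098/819 = 0.57082427
  → Var(ȳ_str) = 0.91233378.
Var(ȳ_srs) = (1 − 1289/19466)·1975/1289 = 1.4307365.
deff = 0.91233378 / 1.4307365 = 0.6377.

0.6377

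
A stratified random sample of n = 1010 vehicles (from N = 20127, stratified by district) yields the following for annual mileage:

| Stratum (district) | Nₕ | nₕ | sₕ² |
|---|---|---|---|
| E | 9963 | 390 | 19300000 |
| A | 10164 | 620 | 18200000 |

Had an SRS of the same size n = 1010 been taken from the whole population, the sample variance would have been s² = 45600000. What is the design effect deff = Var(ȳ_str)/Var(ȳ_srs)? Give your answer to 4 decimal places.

0.4356

Var(ȳ_str) = Σ Wₕ²(1−fₕ)sₕ²/nₕ with Wₕ = Nₕ/20127:
  E: (9963/20127)²·(1−390/9963)·19300000/390 = 11651.257
  A: (10164/20127)²·(1−620/10164)·18200000/620 = 7029.3747
  → Var(ȳ_str) = 18680.632.
Var(ȳ_srs) = (1 − 1010/20127)·45600000/1010 = 42882.901.
deff = 18680.632 / 42882.901 = 0.4356.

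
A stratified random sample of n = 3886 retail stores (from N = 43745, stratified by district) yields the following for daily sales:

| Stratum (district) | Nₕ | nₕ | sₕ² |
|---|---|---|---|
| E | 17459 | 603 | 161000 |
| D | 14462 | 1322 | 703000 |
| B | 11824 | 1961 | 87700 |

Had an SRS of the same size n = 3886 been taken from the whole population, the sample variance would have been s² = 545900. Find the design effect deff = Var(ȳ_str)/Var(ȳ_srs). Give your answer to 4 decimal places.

0.7546

Var(ȳ_str) = Σ Wₕ²(1−fₕ)sₕ²/nₕ with Wₕ = Nₕ/43745:
  E: (17459/43745)²·(1−603/17459)·161000/603 = 41.06063
  D: (14462/43745)²·(1−1322/14462)·703000/1322 = 52.806909
  B: (11824/43745)²·(1−1961/11824)·87700/1961 = 2.7254525
  → Var(ȳ_str) = 96.592992.
Var(ȳ_srs) = (1 − 3886/43745)·545900/3886 = 127.9995.
deff = 96.592992 / 127.9995 = 0.7546.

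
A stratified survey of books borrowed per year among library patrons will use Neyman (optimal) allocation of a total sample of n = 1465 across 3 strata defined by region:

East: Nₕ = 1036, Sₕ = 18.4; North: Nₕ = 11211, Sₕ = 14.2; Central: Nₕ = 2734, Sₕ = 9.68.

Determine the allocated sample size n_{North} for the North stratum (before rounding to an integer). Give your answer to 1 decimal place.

1139.2

Neyman allocation: nₕ = n·NₕSₕ / Σⱼ NⱼSⱼ.
Σ NⱼSⱼ = 1036·18.4 + 11211·14.2 + 2734·9.68 = 204723.72.
n_{North} = 1465·11211·14.2 / 204723.72 = 1139.2.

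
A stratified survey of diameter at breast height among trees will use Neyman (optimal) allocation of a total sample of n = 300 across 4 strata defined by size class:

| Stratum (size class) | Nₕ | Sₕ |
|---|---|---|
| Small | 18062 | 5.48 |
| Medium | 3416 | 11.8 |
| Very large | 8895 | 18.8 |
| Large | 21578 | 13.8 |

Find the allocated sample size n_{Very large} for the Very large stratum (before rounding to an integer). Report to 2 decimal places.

83.02

Neyman allocation: nₕ = n·NₕSₕ / Σⱼ NⱼSⱼ.
Σ NⱼSⱼ = 18062·5.48 + 3416·11.8 + 8895·18.8 + 21578·13.8 = 604290.96.
n_{Very large} = 300·8895·18.8 / 604290.96 = 83.02.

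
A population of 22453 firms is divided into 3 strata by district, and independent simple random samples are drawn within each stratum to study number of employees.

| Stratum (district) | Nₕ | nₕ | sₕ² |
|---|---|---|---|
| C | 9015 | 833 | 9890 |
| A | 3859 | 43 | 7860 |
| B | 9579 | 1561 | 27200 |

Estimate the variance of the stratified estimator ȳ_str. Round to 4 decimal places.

9.7311

Var(ȳ_str) = Σₕ Wₕ²(1 − fₕ)sₕ²/nₕ with Wₕ = Nₕ/N, N = 22453.
C: Wₕ = 0.40150537; term = 0.40150537²·(1 − 0.09240155)·9890/833 = 1.7371117.
A: Wₕ = 0.17187013; term = 0.17187013²·(1 − 0.01114278)·7860/43 = 5.3393511.
B: Wₕ = 0.42662450; term = 0.42662450²·(1 − 0.16296064)·27200/1561 = 2.6546268.
Sum = 9.7310896.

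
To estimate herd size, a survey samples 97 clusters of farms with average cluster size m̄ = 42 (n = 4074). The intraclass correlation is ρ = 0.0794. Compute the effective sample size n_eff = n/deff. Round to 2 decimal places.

957.37

deff = 1 + (42 − 1)·0.0794 = 1 + 3.2554 = 4.2554.
n_eff = 4074 / 4.2554 = 957.37.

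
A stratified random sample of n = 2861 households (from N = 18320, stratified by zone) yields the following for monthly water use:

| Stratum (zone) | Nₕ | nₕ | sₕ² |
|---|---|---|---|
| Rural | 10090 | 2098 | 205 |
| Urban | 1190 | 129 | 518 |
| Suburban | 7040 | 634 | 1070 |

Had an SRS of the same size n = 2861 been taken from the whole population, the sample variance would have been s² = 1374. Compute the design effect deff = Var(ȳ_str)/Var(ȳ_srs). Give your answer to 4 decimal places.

0.6548

Var(ȳ_str) = Σ Wₕ²(1−fₕ)sₕ²/nₕ with Wₕ = Nₕ/18320:
  Rural: (10090/18320)²·(1−2098/10090)·205/2098 = 0.02347708
  Urban: (1190/18320)²·(1−129/1190)·518/129 = 0.015106069
  Suburban: (7040/18320)²·(1−634/7040)·1070/634 = 0.22677918
  → Var(ȳ_str) = 0.26536233.
Var(ȳ_srs) = (1 − 2861/18320)·1374/2861 = 0.40525166.
deff = 0.26536233 / 0.40525166 = 0.6548.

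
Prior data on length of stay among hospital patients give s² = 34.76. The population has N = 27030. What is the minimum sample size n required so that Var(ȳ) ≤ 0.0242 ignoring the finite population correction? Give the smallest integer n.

1437

Without fpc, n₀ = s²/D = 34.76/0.0242 = 1436.3636.
Rounding up, n = 1437.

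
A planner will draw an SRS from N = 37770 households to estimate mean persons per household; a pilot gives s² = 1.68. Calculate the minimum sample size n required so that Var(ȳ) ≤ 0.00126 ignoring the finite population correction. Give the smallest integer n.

1334

Without fpc, n₀ = s²/D = 1.68/0.00126 = 1333.3333.
Rounding up, n = 1334.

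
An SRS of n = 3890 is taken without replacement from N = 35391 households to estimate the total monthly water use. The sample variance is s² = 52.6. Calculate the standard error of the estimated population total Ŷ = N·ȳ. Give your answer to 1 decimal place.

Var(Ŷ) = N²·Var(ȳ) = N²·(1 − n/N)·s²/n.
f = 3890/35391 = 0.10991495; Var(ȳ) = 0.89008505·52.6/3890 = 0.012035597.
Var(Ŷ) = 35391² · 0.012035597 = 1.5074861 × 10^7.
SE(Ŷ) = √(1.5074861 × 10^7) = 3882.6.

3882.6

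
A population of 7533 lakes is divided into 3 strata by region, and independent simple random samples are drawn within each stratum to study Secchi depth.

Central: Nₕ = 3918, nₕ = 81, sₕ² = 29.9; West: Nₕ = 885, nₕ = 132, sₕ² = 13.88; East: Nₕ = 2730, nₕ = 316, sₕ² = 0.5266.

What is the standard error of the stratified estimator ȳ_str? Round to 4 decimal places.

Var(ȳ_str) = Σₕ Wₕ²(1 − fₕ)sₕ²/nₕ with Wₕ = Nₕ/N, N = 7533.
Central: Wₕ = 0.52011151; term = 0.52011151²·(1 − 0.02067381)·29.9/81 = 0.097792706.
West: Wₕ = 0.11748307; term = 0.11748307²·(1 − 0.14915254)·13.88/132 = 0.0012348604.
East: Wₕ = 0.36240542; term = 0.36240542²·(1 − 0.11575092)·0.5266/316 = 1.9353421 × 10^-4.
Sum = 0.099221101.
SE = √(0.099221101) = 0.3150.

0.3150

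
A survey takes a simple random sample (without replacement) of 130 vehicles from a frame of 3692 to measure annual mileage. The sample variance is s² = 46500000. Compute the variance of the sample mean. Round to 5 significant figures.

Under SRS without replacement, Var(ȳ) = (1 − f)·s²/n with f = n/N = 130/3692 = 0.03521127.
Var(ȳ) = (1 − 0.03521127)·46500000/130 = 0.96478873·357692.31 = 345097.51.

345100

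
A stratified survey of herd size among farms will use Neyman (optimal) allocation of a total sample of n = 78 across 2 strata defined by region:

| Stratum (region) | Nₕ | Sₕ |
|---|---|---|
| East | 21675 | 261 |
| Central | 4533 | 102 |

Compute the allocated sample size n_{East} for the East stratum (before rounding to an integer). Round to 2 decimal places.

Neyman allocation: nₕ = n·NₕSₕ / Σⱼ NⱼSⱼ.
Σ NⱼSⱼ = 21675·261 + 4533·102 = 6.119541 × 10^6.
n_{East} = 78·21675·261 / (6.119541 × 10^6) = 72.11.

72.11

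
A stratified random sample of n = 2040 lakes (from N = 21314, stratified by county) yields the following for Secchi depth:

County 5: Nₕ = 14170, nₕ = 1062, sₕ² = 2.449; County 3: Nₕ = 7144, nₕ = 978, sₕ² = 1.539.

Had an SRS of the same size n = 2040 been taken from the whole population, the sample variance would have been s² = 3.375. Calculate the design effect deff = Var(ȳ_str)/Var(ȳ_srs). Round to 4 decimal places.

Var(ȳ_str) = Σ Wₕ²(1−fₕ)sₕ²/nₕ with Wₕ = Nₕ/21314:
  County 5: (14170/21314)²·(1−1062/14170)·2.449/1062 = 9.4284571 × 10^-4
  County 3: (7144/21314)²·(1−978/7144)·1.539/978 = 1.5258604 × 10^-4
  → Var(ȳ_str) = 0.0010954318.
Var(ȳ_srs) = (1 − 2040/21314)·3.375/2040 = 0.0014960651.
deff = 0.0010954318 / 0.0014960651 = 0.7322.

0.7322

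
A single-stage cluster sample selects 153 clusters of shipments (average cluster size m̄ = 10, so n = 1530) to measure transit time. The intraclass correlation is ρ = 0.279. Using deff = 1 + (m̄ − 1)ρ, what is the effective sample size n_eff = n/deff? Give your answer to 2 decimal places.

deff = 1 + (10 − 1)·0.279 = 1 + 2.511 = 3.511.
n_eff = 1530 / 3.511 = 435.77.

435.77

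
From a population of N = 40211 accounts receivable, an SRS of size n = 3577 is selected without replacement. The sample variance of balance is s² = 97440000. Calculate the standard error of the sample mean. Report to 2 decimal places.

Under SRS without replacement, Var(ȳ) = (1 − f)·s²/n with f = n/N = 3577/40211 = 0.08895576.
Var(ȳ) = (1 − 0.08895576)·97440000/3577 = 0.91104424·27240.705 = 24817.487.
SE(ȳ) = √(24817.487) = 157.54.

157.54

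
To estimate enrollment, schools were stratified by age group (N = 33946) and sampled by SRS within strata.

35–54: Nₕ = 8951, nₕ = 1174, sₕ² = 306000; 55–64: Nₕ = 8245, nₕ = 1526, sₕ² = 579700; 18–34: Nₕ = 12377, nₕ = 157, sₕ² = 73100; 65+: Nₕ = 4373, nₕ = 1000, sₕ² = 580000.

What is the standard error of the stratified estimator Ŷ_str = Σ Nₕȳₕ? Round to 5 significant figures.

Var(Ŷ_str) = Σₕ Nₕ²(1 − fₕ)sₕ²/nₕ.
35–54: 8951²·(1 − 1174/8951)·306000/1174 = 1.8144165 × 10^10.
55–64: 8245²·(1 − 1526/8245)·579700/1526 = 2.1044764 × 10^10.
18–34: 12377²·(1 − 157/12377)·73100/157 = 7.0421346 × 10^10.
65+: 4373²·(1 − 1000/4373)·580000/1000 = 8.5550748 × 10^9.
Sum = 1.1816535 × 10^11.
SE = √(1.1816535 × 10^11) = 343750.

343750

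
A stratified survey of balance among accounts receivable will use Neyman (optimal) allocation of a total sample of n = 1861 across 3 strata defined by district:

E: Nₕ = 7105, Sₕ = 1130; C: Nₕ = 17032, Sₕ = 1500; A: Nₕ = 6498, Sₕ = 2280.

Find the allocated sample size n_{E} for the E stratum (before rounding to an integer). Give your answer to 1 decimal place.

308.8

Neyman allocation: nₕ = n·NₕSₕ / Σⱼ NⱼSⱼ.
Σ NⱼSⱼ = 7105·1130 + 17032·1500 + 6498·2280 = 4.839209 × 10^7.
n_{E} = 1861·7105·1130 / (4.839209 × 10^7) = 308.8.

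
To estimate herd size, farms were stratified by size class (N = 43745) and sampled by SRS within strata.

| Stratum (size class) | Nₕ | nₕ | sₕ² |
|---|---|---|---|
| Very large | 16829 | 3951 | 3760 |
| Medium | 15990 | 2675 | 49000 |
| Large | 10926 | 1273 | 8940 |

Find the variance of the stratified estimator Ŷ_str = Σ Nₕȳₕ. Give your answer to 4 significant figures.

4.847 × 10^9

Var(Ŷ_str) = Σₕ Nₕ²(1 − fₕ)sₕ²/nₕ.
Very large: 16829²·(1 − 3951/16829)·3760/3951 = 2.0624696 × 10^8.
Medium: 15990²·(1 − 2675/15990)·49000/2675 = 3.8999759 × 10^9.
Large: 10926²·(1 − 1273/10926)·8940/1273 = 7.4068341 × 10^8.
Sum = 4.8469063 × 10^9.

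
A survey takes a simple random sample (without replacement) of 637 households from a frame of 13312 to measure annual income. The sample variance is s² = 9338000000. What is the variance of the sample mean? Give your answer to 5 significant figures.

Under SRS without replacement, Var(ȳ) = (1 − f)·s²/n with f = n/N = 637/13312 = 0.04785156.
Var(ȳ) = (1 − 0.04785156)·9338000000/637 = 0.95214844·1.4659341 × 10^7 = 1.3957868 × 10^7.

1.3958 × 10^7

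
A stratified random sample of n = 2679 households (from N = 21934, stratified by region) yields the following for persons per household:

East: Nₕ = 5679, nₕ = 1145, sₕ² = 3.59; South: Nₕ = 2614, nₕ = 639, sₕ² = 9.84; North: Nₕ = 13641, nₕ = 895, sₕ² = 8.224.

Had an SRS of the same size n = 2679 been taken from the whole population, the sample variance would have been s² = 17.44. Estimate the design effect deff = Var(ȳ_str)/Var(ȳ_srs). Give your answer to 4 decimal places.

0.6394

Var(ȳ_str) = Σ Wₕ²(1−fₕ)sₕ²/nₕ with Wₕ = Nₕ/21934:
  East: (5679/21934)²·(1−1145/5679)·3.59/1145 = 1.6780568 × 10^-4
  South: (2614/21934)²·(1−639/2614)·9.84/639 = 1.6524611 × 10^-4
  North: (13641/21934)²·(1−895/13641)·8.224/895 = 0.0033208137
  → Var(ȳ_str) = 0.0036538655.
Var(ȳ_srs) = (1 − 2679/21934)·17.44/2679 = 0.0057147791.
deff = 0.0036538655 / 0.0057147791 = 0.6394.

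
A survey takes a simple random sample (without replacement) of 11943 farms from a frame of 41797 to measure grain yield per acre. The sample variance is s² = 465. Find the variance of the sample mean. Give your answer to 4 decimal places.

Under SRS without replacement, Var(ȳ) = (1 − f)·s²/n with f = n/N = 11943/41797 = 0.28573821.
Var(ȳ) = (1 − 0.28573821)·465/11943 = 0.71426179·0.038934941 = 0.027809741.

0.0278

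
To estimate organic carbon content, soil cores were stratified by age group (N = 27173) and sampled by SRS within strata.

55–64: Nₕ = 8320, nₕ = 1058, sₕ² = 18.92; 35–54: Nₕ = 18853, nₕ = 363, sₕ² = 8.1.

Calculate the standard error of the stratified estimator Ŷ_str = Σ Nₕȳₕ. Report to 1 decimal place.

2976.4

Var(Ŷ_str) = Σₕ Nₕ²(1 − fₕ)sₕ²/nₕ.
55–64: 8320²·(1 − 1058/8320)·18.92/1058 = 1.0804758 × 10^6.
35–54: 18853²·(1 − 363/18853)·8.1/363 = 7.7784985 × 10^6.
Sum = 8.8589743 × 10^6.
SE = √(8.8589743 × 10^6) = 2976.4.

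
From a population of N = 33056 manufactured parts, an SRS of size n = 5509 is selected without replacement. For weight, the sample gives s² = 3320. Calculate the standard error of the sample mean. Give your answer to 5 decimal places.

Under SRS without replacement, Var(ȳ) = (1 − f)·s²/n with f = n/N = 5509/33056 = 0.16665658.
Var(ȳ) = (1 − 0.16665658)·3320/5509 = 0.83334342·0.60265021 = 0.50221458.
SE(ȳ) = √(0.50221458) = 0.70867.

0.70867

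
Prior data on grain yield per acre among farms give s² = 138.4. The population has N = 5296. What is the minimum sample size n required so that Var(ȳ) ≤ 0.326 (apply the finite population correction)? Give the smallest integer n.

394

Without fpc, n₀ = s²/D = 138.4/0.326 = 424.5399.
With fpc, (1 − n/N)·s²/n ≤ D requires n ≥ n₀/(1 + n₀/N) = 424.5399/(1 + 424.5399/5296) = 393.0334.
Rounding up, n = 394.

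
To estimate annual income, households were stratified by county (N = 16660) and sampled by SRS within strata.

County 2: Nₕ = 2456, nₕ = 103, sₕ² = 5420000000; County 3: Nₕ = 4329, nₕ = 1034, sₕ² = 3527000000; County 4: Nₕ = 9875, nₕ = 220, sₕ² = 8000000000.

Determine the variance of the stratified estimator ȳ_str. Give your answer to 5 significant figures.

Var(ȳ_str) = Σₕ Wₕ²(1 − fₕ)sₕ²/nₕ with Wₕ = Nₕ/N, N = 16660.
County 2: Wₕ = 0.14741897; term = 0.14741897²·(1 − 0.04193811)·5420000000/103 = 1.0956261 × 10^6.
County 3: Wₕ = 0.25984394; term = 0.25984394²·(1 − 0.23885424)·3527000000/1034 = 175298.39.
County 4: Wₕ = 0.59273709; term = 0.59273709²·(1 − 0.02227848)·8000000000/220 = 1.2491273 × 10^7.
Sum = 1.3762197 × 10^7.

1.3762 × 10^7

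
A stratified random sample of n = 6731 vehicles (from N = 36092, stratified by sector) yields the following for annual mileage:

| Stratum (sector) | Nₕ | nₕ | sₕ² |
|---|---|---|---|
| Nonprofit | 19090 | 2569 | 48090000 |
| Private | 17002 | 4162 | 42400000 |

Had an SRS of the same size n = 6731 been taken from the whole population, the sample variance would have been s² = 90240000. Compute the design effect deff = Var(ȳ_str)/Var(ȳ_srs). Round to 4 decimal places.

0.5721

Var(ȳ_str) = Σ Wₕ²(1−fₕ)sₕ²/nₕ with Wₕ = Nₕ/36092:
  Nonprofit: (19090/36092)²·(1−2569/19090)·48090000/2569 = 4532.2205
  Private: (17002/36092)²·(1−4162/17002)·42400000/4162 = 1707.2885
  → Var(ȳ_str) = 6239.509.
Var(ȳ_srs) = (1 − 6731/36092)·90240000/6731 = 10906.349.
deff = 6239.509 / 10906.349 = 0.5721.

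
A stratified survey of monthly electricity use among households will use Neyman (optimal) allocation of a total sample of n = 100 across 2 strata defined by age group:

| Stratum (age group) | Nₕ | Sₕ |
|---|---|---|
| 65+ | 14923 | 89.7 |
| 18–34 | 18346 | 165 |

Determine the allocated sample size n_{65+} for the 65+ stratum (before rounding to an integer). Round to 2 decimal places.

30.66

Neyman allocation: nₕ = n·NₕSₕ / Σⱼ NⱼSⱼ.
Σ NⱼSⱼ = 14923·89.7 + 18346·165 = 4.3656831 × 10^6.
n_{65+} = 100·14923·89.7 / (4.3656831 × 10^6) = 30.66.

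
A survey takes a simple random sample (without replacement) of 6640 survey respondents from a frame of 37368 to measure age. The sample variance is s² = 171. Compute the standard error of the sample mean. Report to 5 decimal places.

Under SRS without replacement, Var(ȳ) = (1 − f)·s²/n with f = n/N = 6640/37368 = 0.17769214.
Var(ȳ) = (1 − 0.17769214)·171/6640 = 0.82230786·0.025753012 = 0.021176904.
SE(ȳ) = √(0.021176904) = 0.14552.

0.14552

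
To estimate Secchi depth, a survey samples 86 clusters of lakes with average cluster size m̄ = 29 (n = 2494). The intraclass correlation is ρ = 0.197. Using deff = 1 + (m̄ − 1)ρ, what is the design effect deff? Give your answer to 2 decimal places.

6.52

deff = 1 + (29 − 1)·0.197 = 1 + 5.516 = 6.516.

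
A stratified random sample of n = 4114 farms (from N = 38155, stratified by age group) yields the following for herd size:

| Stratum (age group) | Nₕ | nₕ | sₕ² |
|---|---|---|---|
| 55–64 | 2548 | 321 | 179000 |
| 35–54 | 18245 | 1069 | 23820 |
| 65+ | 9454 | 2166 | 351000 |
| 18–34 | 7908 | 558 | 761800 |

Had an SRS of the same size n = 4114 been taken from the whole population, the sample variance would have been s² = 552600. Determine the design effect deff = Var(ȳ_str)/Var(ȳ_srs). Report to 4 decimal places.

0.5770

Var(ȳ_str) = Σ Wₕ²(1−fₕ)sₕ²/nₕ with Wₕ = Nₕ/38155:
  55–64: (2548/38155)²·(1−321/2548)·179000/321 = 2.1735254
  35–54: (18245/38155)²·(1−1069/18245)·23820/1069 = 4.7965286
  65+: (9454/38155)²·(1−2166/9454)·351000/2166 = 7.6695469
  18–34: (7908/38155)²·(1−558/7908)·761800/558 = 54.5077
  → Var(ȳ_str) = 69.147301.
Var(ȳ_srs) = (1 − 4114/38155)·552600/4114 = 119.8388.
deff = 69.147301 / 119.8388 = 0.5770.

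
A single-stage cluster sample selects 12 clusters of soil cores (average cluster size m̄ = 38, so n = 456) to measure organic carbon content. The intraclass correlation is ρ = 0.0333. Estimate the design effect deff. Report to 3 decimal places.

2.232

deff = 1 + (38 − 1)·0.0333 = 1 + 1.2321 = 2.2321.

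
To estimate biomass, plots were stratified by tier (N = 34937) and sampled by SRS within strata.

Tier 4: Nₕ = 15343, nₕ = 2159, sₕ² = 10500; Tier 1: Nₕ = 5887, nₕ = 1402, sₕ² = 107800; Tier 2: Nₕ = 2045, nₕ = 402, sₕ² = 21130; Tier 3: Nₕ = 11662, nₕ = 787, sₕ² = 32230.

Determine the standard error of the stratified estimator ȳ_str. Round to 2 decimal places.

2.62

Var(ȳ_str) = Σₕ Wₕ²(1 − fₕ)sₕ²/nₕ with Wₕ = Nₕ/N, N = 34937.
Tier 4: Wₕ = 0.43916192; term = 0.43916192²·(1 − 0.14071564)·10500/2159 = 0.8059775.
Tier 1: Wₕ = 0.16850331; term = 0.16850331²·(1 − 0.23815186)·107800/1402 = 1.6632442.
Tier 2: Wₕ = 0.05853393; term = 0.05853393²·(1 − 0.19657702)·21130/402 = 0.1446882.
Tier 3: Wₕ = 0.33380084; term = 0.33380084²·(1 − 0.06748414)·32230/787 = 4.2551675.
Sum = 6.8690774.
SE = √(6.8690774) = 2.62.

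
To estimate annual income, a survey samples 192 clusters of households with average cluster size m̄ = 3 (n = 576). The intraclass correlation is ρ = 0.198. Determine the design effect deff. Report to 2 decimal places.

1.40

deff = 1 + (3 − 1)·0.198 = 1 + 0.396 = 1.396.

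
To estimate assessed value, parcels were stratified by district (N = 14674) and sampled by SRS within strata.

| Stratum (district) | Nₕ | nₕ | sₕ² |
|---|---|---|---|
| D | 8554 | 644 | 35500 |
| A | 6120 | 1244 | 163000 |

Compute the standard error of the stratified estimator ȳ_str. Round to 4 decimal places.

Var(ȳ_str) = Σₕ Wₕ²(1 − fₕ)sₕ²/nₕ with Wₕ = Nₕ/N, N = 14674.
D: Wₕ = 0.58293580; term = 0.58293580²·(1 − 0.07528642)·35500/644 = 17.321727.
A: Wₕ = 0.41706420; term = 0.41706420²·(1 − 0.20326797)·163000/1244 = 18.158723.
Sum = 35.48045.
SE = √(35.48045) = 5.9565.

5.9565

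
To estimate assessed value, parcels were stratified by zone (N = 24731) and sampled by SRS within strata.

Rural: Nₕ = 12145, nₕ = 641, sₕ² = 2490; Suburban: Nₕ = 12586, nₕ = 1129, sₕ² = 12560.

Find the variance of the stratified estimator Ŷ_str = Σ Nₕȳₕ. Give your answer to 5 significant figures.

2.1469 × 10^9

Var(Ŷ_str) = Σₕ Nₕ²(1 − fₕ)sₕ²/nₕ.
Rural: 12145²·(1 − 641/12145)·2490/641 = 5.4273485 × 10^8.
Suburban: 12586²·(1 − 1129/12586)·12560/1129 = 1.6041846 × 10^9.
Sum = 2.1469195 × 10^9.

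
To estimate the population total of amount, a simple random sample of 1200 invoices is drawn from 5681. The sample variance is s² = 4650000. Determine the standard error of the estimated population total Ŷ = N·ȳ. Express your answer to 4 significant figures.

314100

Var(Ŷ) = N²·Var(ȳ) = N²·(1 − n/N)·s²/n.
f = 1200/5681 = 0.21123042; Var(ȳ) = 0.78876958·4650000/1200 = 3056.4821.
Var(Ŷ) = 5681² · 3056.4821 = 9.8644173 × 10^10.
SE(Ŷ) = √(9.8644173 × 10^10) = 314100.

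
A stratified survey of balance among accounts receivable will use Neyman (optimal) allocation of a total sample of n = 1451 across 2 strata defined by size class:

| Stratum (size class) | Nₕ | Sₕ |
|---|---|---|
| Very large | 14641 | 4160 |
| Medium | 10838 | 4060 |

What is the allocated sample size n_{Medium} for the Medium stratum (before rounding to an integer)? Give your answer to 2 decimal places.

Neyman allocation: nₕ = n·NₕSₕ / Σⱼ NⱼSⱼ.
Σ NⱼSⱼ = 14641·4160 + 10838·4060 = 1.0490884 × 10^8.
n_{Medium} = 1451·10838·4060 / (1.0490884 × 10^8) = 608.60.

608.60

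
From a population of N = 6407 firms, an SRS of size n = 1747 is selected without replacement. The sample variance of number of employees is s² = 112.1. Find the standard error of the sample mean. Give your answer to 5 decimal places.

Under SRS without replacement, Var(ȳ) = (1 − f)·s²/n with f = n/N = 1747/6407 = 0.27267052.
Var(ȳ) = (1 − 0.27267052)·112.1/1747 = 0.72732948·0.064167144 = 0.046670655.
SE(ȳ) = √(0.046670655) = 0.21603.

0.21603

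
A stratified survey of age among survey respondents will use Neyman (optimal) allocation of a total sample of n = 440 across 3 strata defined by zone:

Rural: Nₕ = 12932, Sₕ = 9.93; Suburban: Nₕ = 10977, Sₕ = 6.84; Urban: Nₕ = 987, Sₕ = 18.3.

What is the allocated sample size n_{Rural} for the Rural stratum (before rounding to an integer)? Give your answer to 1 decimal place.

255.0

Neyman allocation: nₕ = n·NₕSₕ / Σⱼ NⱼSⱼ.
Σ NⱼSⱼ = 12932·9.93 + 10977·6.84 + 987·18.3 = 221559.54.
n_{Rural} = 440·12932·9.93 / 221559.54 = 255.0.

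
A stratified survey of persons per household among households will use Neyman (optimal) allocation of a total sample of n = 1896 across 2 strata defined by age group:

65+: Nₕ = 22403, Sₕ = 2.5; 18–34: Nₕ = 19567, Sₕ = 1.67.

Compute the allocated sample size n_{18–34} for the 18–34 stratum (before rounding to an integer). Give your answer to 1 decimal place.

698.6

Neyman allocation: nₕ = n·NₕSₕ / Σⱼ NⱼSⱼ.
Σ NⱼSⱼ = 22403·2.5 + 19567·1.67 = 88684.39.
n_{18–34} = 1896·19567·1.67 / 88684.39 = 698.6.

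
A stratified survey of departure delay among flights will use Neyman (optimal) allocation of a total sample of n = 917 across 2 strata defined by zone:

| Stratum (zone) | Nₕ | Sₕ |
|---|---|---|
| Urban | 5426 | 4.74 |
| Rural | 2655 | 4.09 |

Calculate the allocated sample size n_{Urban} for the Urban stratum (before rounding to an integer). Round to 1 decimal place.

644.8

Neyman allocation: nₕ = n·NₕSₕ / Σⱼ NⱼSⱼ.
Σ NⱼSⱼ = 5426·4.74 + 2655·4.09 = 36578.19.
n_{Urban} = 917·5426·4.74 / 36578.19 = 644.8.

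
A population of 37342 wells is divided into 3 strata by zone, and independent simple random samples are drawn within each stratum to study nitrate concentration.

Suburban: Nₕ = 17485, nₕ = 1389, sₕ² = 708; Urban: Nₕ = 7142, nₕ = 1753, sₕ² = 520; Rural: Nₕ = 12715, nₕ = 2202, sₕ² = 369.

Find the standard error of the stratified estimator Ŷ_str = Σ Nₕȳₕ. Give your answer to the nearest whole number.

13314

Var(Ŷ_str) = Σₕ Nₕ²(1 − fₕ)sₕ²/nₕ.
Suburban: 17485²·(1 − 1389/17485)·708/1389 = 1.4345464 × 10^8.
Urban: 7142²·(1 − 1753/7142)·520/1753 = 1.1416933 × 10^7.
Rural: 12715²·(1 − 2202/12715)·369/2202 = 2.240021 × 10^7.
Sum = 1.7727178 × 10^8.
SE = √(1.7727178 × 10^8) = 13314.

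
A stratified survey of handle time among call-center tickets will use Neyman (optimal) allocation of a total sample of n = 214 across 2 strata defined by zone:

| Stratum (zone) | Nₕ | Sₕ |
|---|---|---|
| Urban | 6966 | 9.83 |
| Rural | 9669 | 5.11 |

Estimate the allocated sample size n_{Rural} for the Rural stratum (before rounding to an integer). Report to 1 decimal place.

89.7

Neyman allocation: nₕ = n·NₕSₕ / Σⱼ NⱼSⱼ.
Σ NⱼSⱼ = 6966·9.83 + 9669·5.11 = 117884.37.
n_{Rural} = 214·9669·5.11 / 117884.37 = 89.7.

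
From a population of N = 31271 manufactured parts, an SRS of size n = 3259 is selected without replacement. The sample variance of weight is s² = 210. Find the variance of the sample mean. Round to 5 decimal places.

0.05772

Under SRS without replacement, Var(ȳ) = (1 − f)·s²/n with f = n/N = 3259/31271 = 0.10421797.
Var(ȳ) = (1 − 0.10421797)·210/3259 = 0.89578203·0.064436944 = 0.057721457.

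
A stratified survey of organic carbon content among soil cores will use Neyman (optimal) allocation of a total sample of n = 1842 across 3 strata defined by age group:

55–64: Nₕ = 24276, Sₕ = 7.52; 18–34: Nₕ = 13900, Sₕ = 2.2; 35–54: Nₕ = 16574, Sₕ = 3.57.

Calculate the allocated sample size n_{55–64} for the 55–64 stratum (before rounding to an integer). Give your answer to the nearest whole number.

1235

Neyman allocation: nₕ = n·NₕSₕ / Σⱼ NⱼSⱼ.
Σ NⱼSⱼ = 24276·7.52 + 13900·2.2 + 16574·3.57 = 272304.7.
n_{55–64} = 1842·24276·7.52 / 272304.7 = 1235.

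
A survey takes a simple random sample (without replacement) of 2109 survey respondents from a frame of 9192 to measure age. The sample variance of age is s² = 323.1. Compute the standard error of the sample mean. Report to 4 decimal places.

Under SRS without replacement, Var(ȳ) = (1 − f)·s²/n with f = n/N = 2109/9192 = 0.22943864.
Var(ȳ) = (1 − 0.22943864)·323.1/2109 = 0.77056136·0.15320057 = 0.11805044.
SE(ȳ) = √(0.11805044) = 0.3436.

0.3436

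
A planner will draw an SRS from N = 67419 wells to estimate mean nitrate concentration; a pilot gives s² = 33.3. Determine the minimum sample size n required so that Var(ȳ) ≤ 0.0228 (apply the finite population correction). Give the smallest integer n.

1430

Without fpc, n₀ = s²/D = 33.3/0.0228 = 1460.5263.
With fpc, (1 − n/N)·s²/n ≤ D requires n ≥ n₀/(1 + n₀/N) = 1460.5263/(1 + 1460.5263/67419) = 1429.5572.
Rounding up, n = 1430.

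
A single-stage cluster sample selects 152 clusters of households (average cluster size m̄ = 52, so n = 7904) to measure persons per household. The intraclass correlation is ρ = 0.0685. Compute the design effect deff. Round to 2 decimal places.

4.49

deff = 1 + (52 − 1)·0.0685 = 1 + 3.4935 = 4.4935.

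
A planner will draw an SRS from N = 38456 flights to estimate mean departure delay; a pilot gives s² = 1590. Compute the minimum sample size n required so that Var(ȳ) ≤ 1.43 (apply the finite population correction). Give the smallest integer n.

1081

Without fpc, n₀ = s²/D = 1590/1.43 = 1111.8881.
With fpc, (1 − n/N)·s²/n ≤ D requires n ≥ n₀/(1 + n₀/N) = 1111.8881/(1 + 1111.8881/38456) = 1080.6432.
Rounding up, n = 1081.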